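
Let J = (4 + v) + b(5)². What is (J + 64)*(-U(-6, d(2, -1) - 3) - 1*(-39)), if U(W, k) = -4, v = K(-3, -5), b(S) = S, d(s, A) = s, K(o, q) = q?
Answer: 3784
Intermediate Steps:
v = -5
J = 24 (J = (4 - 5) + 5² = -1 + 25 = 24)
(J + 64)*(-U(-6, d(2, -1) - 3) - 1*(-39)) = (24 + 64)*(-1*(-4) - 1*(-39)) = 88*(4 + 39) = 88*43 = 3784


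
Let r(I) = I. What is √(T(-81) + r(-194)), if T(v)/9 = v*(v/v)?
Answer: I*√923 ≈ 30.381*I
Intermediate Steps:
T(v) = 9*v (T(v) = 9*(v*(v/v)) = 9*(v*1) = 9*v)
√(T(-81) + r(-194)) = √(9*(-81) - 194) = √(-729 - 194) = √(-923) = I*√923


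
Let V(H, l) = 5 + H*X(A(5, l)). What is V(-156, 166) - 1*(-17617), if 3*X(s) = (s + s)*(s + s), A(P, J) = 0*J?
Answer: 17622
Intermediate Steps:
A(P, J) = 0
X(s) = 4*s²/3 (X(s) = ((s + s)*(s + s))/3 = ((2*s)*(2*s))/3 = (4*s²)/3 = 4*s²/3)
V(H, l) = 5 (V(H, l) = 5 + H*((4/3)*0²) = 5 + H*((4/3)*0) = 5 + H*0 = 5 + 0 = 5)
V(-156, 166) - 1*(-17617) = 5 - 1*(-17617) = 5 + 17617 = 17622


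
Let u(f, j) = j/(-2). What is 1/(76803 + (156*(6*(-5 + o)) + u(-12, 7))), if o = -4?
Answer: 2/136751 ≈ 1.4625e-5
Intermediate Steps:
u(f, j) = -j/2 (u(f, j) = j*(-½) = -j/2)
1/(76803 + (156*(6*(-5 + o)) + u(-12, 7))) = 1/(76803 + (156*(6*(-5 - 4)) - ½*7)) = 1/(76803 + (156*(6*(-9)) - 7/2)) = 1/(76803 + (156*(-54) - 7/2)) = 1/(76803 + (-8424 - 7/2)) = 1/(76803 - 16855/2) = 1/(136751/2) = 2/136751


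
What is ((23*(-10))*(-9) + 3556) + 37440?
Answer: 43066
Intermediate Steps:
((23*(-10))*(-9) + 3556) + 37440 = (-230*(-9) + 3556) + 37440 = (2070 + 3556) + 37440 = 5626 + 37440 = 43066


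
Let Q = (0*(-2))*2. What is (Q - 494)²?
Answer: 244036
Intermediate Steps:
Q = 0 (Q = 0*2 = 0)
(Q - 494)² = (0 - 494)² = (-494)² = 244036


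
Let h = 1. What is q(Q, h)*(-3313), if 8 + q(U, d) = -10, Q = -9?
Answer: 59634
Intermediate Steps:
q(U, d) = -18 (q(U, d) = -8 - 10 = -18)
q(Q, h)*(-3313) = -18*(-3313) = 59634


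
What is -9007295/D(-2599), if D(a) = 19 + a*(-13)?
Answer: -9007295/33806 ≈ -266.44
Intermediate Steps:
D(a) = 19 - 13*a
-9007295/D(-2599) = -9007295/(19 - 13*(-2599)) = -9007295/(19 + 33787) = -9007295/33806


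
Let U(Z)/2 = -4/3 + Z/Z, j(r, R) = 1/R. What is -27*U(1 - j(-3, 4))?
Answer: 18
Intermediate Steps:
U(Z) = -2/3 (U(Z) = 2*(-4/3 + Z/Z) = 2*(-4*1/3 + 1) = 2*(-4/3 + 1) = 2*(-1/3) = -2/3)
-27*U(1 - j(-3, 4)) = -27*(-2/3) = 18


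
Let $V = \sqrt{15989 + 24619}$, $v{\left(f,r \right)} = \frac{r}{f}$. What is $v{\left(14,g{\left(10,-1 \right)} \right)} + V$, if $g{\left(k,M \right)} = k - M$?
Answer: $\frac{11}{14} + 12 \sqrt{282} \approx 202.3$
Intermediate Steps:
$V = 12 \sqrt{282}$ ($V = \sqrt{40608} = 12 \sqrt{282} \approx 201.51$)
$v{\left(14,g{\left(10,-1 \right)} \right)} + V = \frac{10 - -1}{14} + 12 \sqrt{282} = \left(10 + 1\right) \frac{1}{14} + 12 \sqrt{282} = 11 \cdot \frac{1}{14} + 12 \sqrt{282} = \frac{11}{14} + 12 \sqrt{282}$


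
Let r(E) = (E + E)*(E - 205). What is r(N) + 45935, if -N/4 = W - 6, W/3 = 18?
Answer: 198383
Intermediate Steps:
W = 54 (W = 3*18 = 54)
N = -192 (N = -4*(54 - 6) = -4*48 = -192)
r(E) = 2*E*(-205 + E) (r(E) = (2*E)*(-205 + E) = 2*E*(-205 + E))
r(N) + 45935 = 2*(-192)*(-205 - 192) + 45935 = 2*(-192)*(-397) + 45935 = 152448 + 45935 = 198383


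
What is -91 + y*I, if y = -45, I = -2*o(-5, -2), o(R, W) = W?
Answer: -271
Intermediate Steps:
I = 4 (I = -2*(-2) = 4)
-91 + y*I = -91 - 45*4 = -91 - 180 = -271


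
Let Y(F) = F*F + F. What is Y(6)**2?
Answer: 1764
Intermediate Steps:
Y(F) = F + F**2 (Y(F) = F**2 + F = F + F**2)
Y(6)**2 = (6*(1 + 6))**2 = (6*7)**2 = 42**2 = 1764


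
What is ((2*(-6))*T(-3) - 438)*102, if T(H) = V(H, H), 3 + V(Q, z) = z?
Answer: -37332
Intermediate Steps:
V(Q, z) = -3 + z
T(H) = -3 + H
((2*(-6))*T(-3) - 438)*102 = ((2*(-6))*(-3 - 3) - 438)*102 = (-12*(-6) - 438)*102 = (72 - 438)*102 = -366*102 = -37332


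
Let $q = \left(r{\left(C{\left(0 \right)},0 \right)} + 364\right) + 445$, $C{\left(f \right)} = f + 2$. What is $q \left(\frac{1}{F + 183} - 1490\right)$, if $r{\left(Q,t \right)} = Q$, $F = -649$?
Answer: $- \frac{563110551}{466} \approx -1.2084 \cdot 10^{6}$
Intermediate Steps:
$C{\left(f \right)} = 2 + f$
$q = 811$ ($q = \left(\left(2 + 0\right) + 364\right) + 445 = \left(2 + 364\right) + 445 = 366 + 445 = 811$)
$q \left(\frac{1}{F + 183} - 1490\right) = 811 \left(\frac{1}{-649 + 183} - 1490\right) = 811 \left(\frac{1}{-466} - 1490\right) = 811 \left(- \frac{1}{466} - 1490\right) = 811 \left(- \frac{694341}{466}\right) = - \frac{563110551}{466}$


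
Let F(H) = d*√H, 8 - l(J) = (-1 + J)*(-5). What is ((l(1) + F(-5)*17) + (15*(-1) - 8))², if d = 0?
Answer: 225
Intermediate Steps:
l(J) = 3 + 5*J (l(J) = 8 - (-1 + J)*(-5) = 8 - (5 - 5*J) = 8 + (-5 + 5*J) = 3 + 5*J)
F(H) = 0 (F(H) = 0*√H = 0)
((l(1) + F(-5)*17) + (15*(-1) - 8))² = (((3 + 5*1) + 0*17) + (15*(-1) - 8))² = (((3 + 5) + 0) + (-15 - 8))² = ((8 + 0) - 23)² = (8 - 23)² = (-15)² = 225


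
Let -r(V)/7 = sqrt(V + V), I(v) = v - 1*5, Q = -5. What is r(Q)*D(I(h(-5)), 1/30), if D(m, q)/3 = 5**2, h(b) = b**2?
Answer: -525*I*sqrt(10) ≈ -1660.2*I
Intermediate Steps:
I(v) = -5 + v (I(v) = v - 5 = -5 + v)
D(m, q) = 75 (D(m, q) = 3*5**2 = 3*25 = 75)
r(V) = -7*sqrt(2)*sqrt(V) (r(V) = -7*sqrt(V + V) = -7*sqrt(2)*sqrt(V))
r(Q)*D(I(h(-5)), 1/30) = -7*sqrt(2)*sqrt(-5)*75 = -7*sqrt(2)*I*sqrt(5)*75 = -7*I*sqrt(10)*75 = -525*I*sqrt(10)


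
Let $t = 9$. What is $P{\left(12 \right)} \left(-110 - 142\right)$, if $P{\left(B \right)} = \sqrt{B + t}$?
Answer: $- 252 \sqrt{21} \approx -1154.8$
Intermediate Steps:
$P{\left(B \right)} = \sqrt{9 + B}$ ($P{\left(B \right)} = \sqrt{B + 9} = \sqrt{9 + B}$)
$P{\left(12 \right)} \left(-110 - 142\right) = \sqrt{9 + 12} \left(-110 - 142\right) = \sqrt{21} \left(-252\right) = - 252 \sqrt{21}$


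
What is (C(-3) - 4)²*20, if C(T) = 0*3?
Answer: 320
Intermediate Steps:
C(T) = 0
(C(-3) - 4)²*20 = (0 - 4)²*20 = (-4)²*20 = 16*20 = 320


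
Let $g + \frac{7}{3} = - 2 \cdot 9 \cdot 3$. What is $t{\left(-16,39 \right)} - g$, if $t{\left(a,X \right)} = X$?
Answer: $\frac{286}{3} \approx 95.333$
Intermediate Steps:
$g = - \frac{169}{3}$ ($g = - \frac{7}{3} - 2 \cdot 9 \cdot 3 = - \frac{7}{3} - 54 = - \frac{169}{3} \approx -56.333$)
$t{\left(-16,39 \right)} - g = 39 - - \frac{169}{3} = 39 + \frac{169}{3} = \frac{286}{3}$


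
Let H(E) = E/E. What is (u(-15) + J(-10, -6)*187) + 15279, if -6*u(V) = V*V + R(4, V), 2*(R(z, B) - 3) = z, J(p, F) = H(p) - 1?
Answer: 45722/3 ≈ 15241.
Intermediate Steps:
H(E) = 1
J(p, F) = 0 (J(p, F) = 1 - 1 = 0)
R(z, B) = 3 + z/2
u(V) = -5/6 - V**2/6 (u(V) = -(V*V + (3 + (1/2)*4))/6 = -(V**2 + (3 + 2))/6 = -(V**2 + 5)/6 = -(5 + V**2)/6 = -5/6 - V**2/6)
(u(-15) + J(-10, -6)*187) + 15279 = ((-5/6 - 1/6*(-15)**2) + 0*187) + 15279 = ((-5/6 - 1/6*225) + 0) + 15279 = ((-5/6 - 75/2) + 0) + 15279 = (-115/3 + 0) + 15279 = -115/3 + 15279 = 45722/3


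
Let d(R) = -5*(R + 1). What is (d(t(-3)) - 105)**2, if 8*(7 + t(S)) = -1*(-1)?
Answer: 366025/64 ≈ 5719.1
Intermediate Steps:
t(S) = -55/8 (t(S) = -7 + (-1*(-1))/8 = -7 + (1/8)*1 = -7 + 1/8 = -55/8)
d(R) = -5 - 5*R (d(R) = -5*(1 + R) = -5 - 5*R)
(d(t(-3)) - 105)**2 = ((-5 - 5*(-55/8)) - 105)**2 = ((-5 + 275/8) - 105)**2 = (235/8 - 105)**2 = (-605/8)**2 = 366025/64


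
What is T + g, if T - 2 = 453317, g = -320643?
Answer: 132676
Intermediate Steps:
T = 453319 (T = 2 + 453317 = 453319)
T + g = 453319 - 320643 = 132676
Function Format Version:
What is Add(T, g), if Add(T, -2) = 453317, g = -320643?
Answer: 132676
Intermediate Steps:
T = 453319 (T = Add(2, 453317) = 453319)
Add(T, g) = Add(453319, -320643) = 132676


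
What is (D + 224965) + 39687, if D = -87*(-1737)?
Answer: 415771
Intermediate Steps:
D = 151119
(D + 224965) + 39687 = (151119 + 224965) + 39687 = 376084 + 39687 = 415771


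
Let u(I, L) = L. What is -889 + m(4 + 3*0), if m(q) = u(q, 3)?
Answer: -886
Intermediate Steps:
m(q) = 3
-889 + m(4 + 3*0) = -889 + 3 = -886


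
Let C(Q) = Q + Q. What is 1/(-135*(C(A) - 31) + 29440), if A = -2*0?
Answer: 1/33625 ≈ 2.9740e-5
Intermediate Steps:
A = 0
C(Q) = 2*Q
1/(-135*(C(A) - 31) + 29440) = 1/(-135*(2*0 - 31) + 29440) = 1/(-135*(0 - 31) + 29440) = 1/(-135*(-31) + 29440) = 1/(4185 + 29440) = 1/33625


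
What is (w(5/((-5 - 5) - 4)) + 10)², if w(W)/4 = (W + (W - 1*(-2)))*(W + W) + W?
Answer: 57600/2401 ≈ 23.990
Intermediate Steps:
w(W) = 4*W + 8*W*(2 + 2*W) (w(W) = 4*((W + (W - 1*(-2)))*(W + W) + W) = 4*((W + (W + 2))*(2*W) + W) = 4*((W + (2 + W))*(2*W) + W) = 4*((2 + 2*W)*(2*W) + W) = 4*(2*W*(2 + 2*W) + W) = 4*(W + 2*W*(2 + 2*W)) = 4*W + 8*W*(2 + 2*W))
(w(5/((-5 - 5) - 4)) + 10)² = (4*(5/((-5 - 5) - 4))*(5 + 4*(5/((-5 - 5) - 4))) + 10)² = (4*(5/(-10 - 4))*(5 + 4*(5/(-10 - 4))) + 10)² = (4*(5/(-14))*(5 + 4*(5/(-14))) + 10)² = (4*(5*(-1/14))*(5 + 4*(5*(-1/14))) + 10)² = (4*(-5/14)*(5 + 4*(-5/14)) + 10)² = (4*(-5/14)*(5 - 10/7) + 10)² = (4*(-5/14)*(25/7) + 10)² = (-250/49 + 10)² = (240/49)² = 57600/2401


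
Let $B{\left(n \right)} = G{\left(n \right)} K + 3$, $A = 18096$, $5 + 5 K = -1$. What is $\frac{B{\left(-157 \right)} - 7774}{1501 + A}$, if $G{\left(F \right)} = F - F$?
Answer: $- \frac{7771}{19597} \approx -0.39654$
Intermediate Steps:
$K = - \frac{6}{5}$ ($K = -1 + \frac{1}{5} \left(-1\right) = -1 - \frac{1}{5} = - \frac{6}{5} \approx -1.2$)
$G{\left(F \right)} = 0$
$B{\left(n \right)} = 3$ ($B{\left(n \right)} = 0 \left(- \frac{6}{5}\right) + 3 = 0 + 3 = 3$)
$\frac{B{\left(-157 \right)} - 7774}{1501 + A} = \frac{3 - 7774}{1501 + 18096} = - \frac{7771}{19597}$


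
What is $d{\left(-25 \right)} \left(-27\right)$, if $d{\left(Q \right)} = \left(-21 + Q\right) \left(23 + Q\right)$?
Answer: $-2484$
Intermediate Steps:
$d{\left(-25 \right)} \left(-27\right) = \left(-483 + \left(-25\right)^{2} + 2 \left(-25\right)\right) \left(-27\right) = \left(-483 + 625 - 50\right) \left(-27\right) = 92 \left(-27\right) = -2484$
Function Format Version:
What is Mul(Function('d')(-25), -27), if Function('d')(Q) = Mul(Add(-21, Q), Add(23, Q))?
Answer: -2484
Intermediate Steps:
Mul(Function('d')(-25), -27) = Mul(Add(-483, Pow(-25, 2), Mul(2, -25)), -27) = Mul(Add(-483, 625, -50), -27) = Mul(92, -27) = -2484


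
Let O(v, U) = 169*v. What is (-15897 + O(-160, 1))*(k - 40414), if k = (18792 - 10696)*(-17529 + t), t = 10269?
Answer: 2525441587438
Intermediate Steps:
k = -58776960 (k = (18792 - 10696)*(-17529 + 10269) = 8096*(-7260) = -58776960)
(-15897 + O(-160, 1))*(k - 40414) = (-15897 + 169*(-160))*(-58776960 - 40414) = (-15897 - 27040)*(-58817374) = -42937*(-58817374) = 2525441587438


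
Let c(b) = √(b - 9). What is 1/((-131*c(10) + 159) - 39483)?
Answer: -1/39455 ≈ -2.5345e-5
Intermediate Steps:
c(b) = √(-9 + b)
1/((-131*c(10) + 159) - 39483) = 1/((-131*√(-9 + 10) + 159) - 39483) = 1/((-131*√1 + 159) - 39483) = 1/((-131*1 + 159) - 39483) = 1/((-131 + 159) - 39483) = 1/(28 - 39483) = 1/(-39455) = -1/39455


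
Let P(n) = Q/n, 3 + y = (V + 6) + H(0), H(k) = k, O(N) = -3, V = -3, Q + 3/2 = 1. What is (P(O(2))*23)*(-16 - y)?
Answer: -184/3 ≈ -61.333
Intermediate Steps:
Q = -½ (Q = -3/2 + 1 = -½ ≈ -0.50000)
y = 0 (y = -3 + ((-3 + 6) + 0) = -3 + (3 + 0) = -3 + 3 = 0)
P(n) = -1/(2*n)
(P(O(2))*23)*(-16 - y) = (-½/(-3)*23)*(-16 - 1*0) = (-½*(-⅓)*23)*(-16 + 0) = ((⅙)*23)*(-16) = (23/6)*(-16) = -184/3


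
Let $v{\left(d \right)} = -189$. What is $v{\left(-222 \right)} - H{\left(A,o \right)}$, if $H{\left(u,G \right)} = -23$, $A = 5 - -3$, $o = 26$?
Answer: $-166$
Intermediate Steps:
$A = 8$ ($A = 5 + 3 = 8$)
$v{\left(-222 \right)} - H{\left(A,o \right)} = -189 - -23 = -189 + 23 = -166$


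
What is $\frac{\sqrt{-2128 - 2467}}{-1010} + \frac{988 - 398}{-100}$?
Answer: $- \frac{59}{10} - \frac{i \sqrt{4595}}{1010} \approx -5.9 - 0.067115 i$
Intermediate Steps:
$\frac{\sqrt{-2128 - 2467}}{-1010} + \frac{988 - 398}{-100} = \sqrt{-4595} \left(- \frac{1}{1010}\right) + \left(988 - 398\right) \left(- \frac{1}{100}\right) = i \sqrt{4595} \left(- \frac{1}{1010}\right) + 590 \left(- \frac{1}{100}\right) = - \frac{i \sqrt{4595}}{1010} - \frac{59}{10} = - \frac{59}{10} - \frac{i \sqrt{4595}}{1010}$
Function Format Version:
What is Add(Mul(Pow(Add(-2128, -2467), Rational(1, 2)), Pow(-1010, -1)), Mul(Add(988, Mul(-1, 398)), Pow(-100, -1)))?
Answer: Add(Rational(-59, 10), Mul(Rational(-1, 1010), I, Pow(4595, Rational(1, 2)))) ≈ Add(-5.9000, Mul(-0.067115, I))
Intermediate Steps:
Add(Mul(Pow(Add(-2128, -2467), Rational(1, 2)), Pow(-1010, -1)), Mul(Add(988, Mul(-1, 398)), Pow(-100, -1))) = Add(Mul(Pow(-4595, Rational(1, 2)), Rational(-1, 1010)), Mul(Add(988, -398), Rational(-1, 100))) = Add(Mul(Mul(I, Pow(4595, Rational(1, 2))), Rational(-1, 1010)), Mul(590, Rational(-1, 100))) = Add(Mul(Rational(-1, 1010), I, Pow(4595, Rational(1, 2))), Rational(-59, 10)) = Add(Rational(-59, 10), Mul(Rational(-1, 1010), I, Pow(4595, Rational(1, 2))))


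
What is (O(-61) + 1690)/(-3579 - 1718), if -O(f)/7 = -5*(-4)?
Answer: -1550/5297 ≈ -0.29262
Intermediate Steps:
O(f) = -140 (O(f) = -(-35)*(-4) = -7*20 = -140)
(O(-61) + 1690)/(-3579 - 1718) = (-140 + 1690)/(-3579 - 1718) = 1550/(-5297) = 1550*(-1/5297) = -1550/5297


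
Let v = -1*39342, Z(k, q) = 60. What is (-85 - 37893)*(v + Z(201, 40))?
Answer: 1491851796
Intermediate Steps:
v = -39342
(-85 - 37893)*(v + Z(201, 40)) = (-85 - 37893)*(-39342 + 60) = -37978*(-39282) = 1491851796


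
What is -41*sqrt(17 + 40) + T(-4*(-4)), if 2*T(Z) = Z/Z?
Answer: 1/2 - 41*sqrt(57) ≈ -309.04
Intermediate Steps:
T(Z) = 1/2 (T(Z) = (Z/Z)/2 = (1/2)*1 = 1/2)
-41*sqrt(17 + 40) + T(-4*(-4)) = -41*sqrt(17 + 40) + 1/2 = -41*sqrt(57) + 1/2 = 1/2 - 41*sqrt(57)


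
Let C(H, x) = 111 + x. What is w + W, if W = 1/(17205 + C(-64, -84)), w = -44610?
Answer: -768719519/17232 ≈ -44610.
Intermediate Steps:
W = 1/17232 (W = 1/(17205 + (111 - 84)) = 1/(17205 + 27) = 1/17232 ≈ 5.8032e-5)
w + W = -44610 + 1/17232 = -768719519/17232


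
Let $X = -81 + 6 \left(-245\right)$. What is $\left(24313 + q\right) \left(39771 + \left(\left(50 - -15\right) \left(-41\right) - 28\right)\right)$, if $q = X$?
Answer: $843969436$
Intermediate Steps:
$X = -1551$ ($X = -81 - 1470 = -1551$)
$q = -1551$
$\left(24313 + q\right) \left(39771 + \left(\left(50 - -15\right) \left(-41\right) - 28\right)\right) = \left(24313 - 1551\right) \left(39771 + \left(\left(50 - -15\right) \left(-41\right) - 28\right)\right) = 22762 \left(39771 + \left(\left(50 + 15\right) \left(-41\right) - 28\right)\right) = 22762 \left(39771 + \left(65 \left(-41\right) - 28\right)\right) = 22762 \left(39771 - 2693\right) = 22762 \cdot 37078 = 843969436$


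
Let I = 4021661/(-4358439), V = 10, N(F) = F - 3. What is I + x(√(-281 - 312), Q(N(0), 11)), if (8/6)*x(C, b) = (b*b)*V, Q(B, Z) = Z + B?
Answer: 2088029059/4358439 ≈ 479.08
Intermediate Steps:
N(F) = -3 + F
Q(B, Z) = B + Z
x(C, b) = 15*b²/2 (x(C, b) = 3*((b*b)*10)/4 = 3*(b²*10)/4 = 3*(10*b²)/4 = 15*b²/2)
I = -4021661/4358439 (I = 4021661*(-1/4358439) = -4021661/4358439 ≈ -0.92273)
I + x(√(-281 - 312), Q(N(0), 11)) = -4021661/4358439 + 15*((-3 + 0) + 11)²/2 = -4021661/4358439 + 15*(-3 + 11)²/2 = -4021661/4358439 + (15/2)*8² = -4021661/4358439 + (15/2)*64 = -4021661/4358439 + 480 = 2088029059/4358439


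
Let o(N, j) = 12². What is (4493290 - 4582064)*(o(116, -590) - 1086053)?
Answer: 96400485566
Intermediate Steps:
o(N, j) = 144
(4493290 - 4582064)*(o(116, -590) - 1086053) = (4493290 - 4582064)*(144 - 1086053) = -88774*(-1085909) = 96400485566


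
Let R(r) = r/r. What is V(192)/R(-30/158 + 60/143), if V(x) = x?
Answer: 192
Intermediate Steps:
R(r) = 1
V(192)/R(-30/158 + 60/143) = 192/1 = 192*1 = 192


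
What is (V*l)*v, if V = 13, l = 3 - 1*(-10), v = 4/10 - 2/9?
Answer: 1352/45 ≈ 30.044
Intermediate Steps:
v = 8/45 (v = 4*(⅒) - 2*⅑ = ⅖ - 2/9 = 8/45 ≈ 0.17778)
l = 13 (l = 3 + 10 = 13)
(V*l)*v = (13*13)*(8/45) = 169*(8/45) = 1352/45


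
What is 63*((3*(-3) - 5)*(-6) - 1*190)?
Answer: -6678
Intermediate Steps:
63*((3*(-3) - 5)*(-6) - 1*190) = 63*((-9 - 5)*(-6) - 190) = 63*(-14*(-6) - 190) = 63*(84 - 190) = 63*(-106) = -6678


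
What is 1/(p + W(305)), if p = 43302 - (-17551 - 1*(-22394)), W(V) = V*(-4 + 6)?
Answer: 1/39069 ≈ 2.5596e-5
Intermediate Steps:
W(V) = 2*V (W(V) = V*2 = 2*V)
p = 38459 (p = 43302 - (-17551 + 22394) = 43302 - 1*4843 = 43302 - 4843 = 38459)
1/(p + W(305)) = 1/(38459 + 2*305) = 1/(38459 + 610) = 1/39069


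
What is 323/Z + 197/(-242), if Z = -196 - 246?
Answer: -2430/1573 ≈ -1.5448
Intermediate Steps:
Z = -442
323/Z + 197/(-242) = 323/(-442) + 197/(-242) = 323*(-1/442) + 197*(-1/242) = -19/26 - 197/242 = -2430/1573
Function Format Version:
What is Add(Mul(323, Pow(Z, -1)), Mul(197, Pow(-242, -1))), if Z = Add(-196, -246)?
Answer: Rational(-2430, 1573) ≈ -1.5448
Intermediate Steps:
Z = -442
Add(Mul(323, Pow(Z, -1)), Mul(197, Pow(-242, -1))) = Add(Mul(323, Pow(-442, -1)), Mul(197, Pow(-242, -1))) = Add(Mul(323, Rational(-1, 442)), Mul(197, Rational(-1, 242))) = Add(Rational(-19, 26), Rational(-197, 242)) = Rational(-2430, 1573)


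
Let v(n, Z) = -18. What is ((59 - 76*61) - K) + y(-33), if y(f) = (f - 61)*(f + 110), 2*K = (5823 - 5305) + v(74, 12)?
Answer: -12065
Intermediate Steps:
K = 250 (K = ((5823 - 5305) - 18)/2 = (518 - 18)/2 = (1/2)*500 = 250)
y(f) = (-61 + f)*(110 + f)
((59 - 76*61) - K) + y(-33) = ((59 - 76*61) - 1*250) + (-6710 + (-33)**2 + 49*(-33)) = ((59 - 4636) - 250) + (-6710 + 1089 - 1617) = (-4577 - 250) - 7238 = -4827 - 7238 = -12065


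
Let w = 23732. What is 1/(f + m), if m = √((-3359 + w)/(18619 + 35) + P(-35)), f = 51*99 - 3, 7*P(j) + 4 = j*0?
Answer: 73210732/369421346117 - √986516790/1108264038351 ≈ 0.00019815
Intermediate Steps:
P(j) = -4/7 (P(j) = -4/7 + (j*0)/7 = -4/7 + (⅐)*0 = -4/7 + 0 = -4/7)
f = 5046 (f = 5049 - 3 = 5046)
m = √986516790/43526 (m = √((-3359 + 23732)/(18619 + 35) - 4/7) = √(20373/18654 - 4/7) = √(20373*(1/18654) - 4/7) = √(6791/6218 - 4/7) = √(22665/43526) = √986516790/43526 ≈ 0.72161)
1/(f + m) = 1/(5046 + √986516790/43526)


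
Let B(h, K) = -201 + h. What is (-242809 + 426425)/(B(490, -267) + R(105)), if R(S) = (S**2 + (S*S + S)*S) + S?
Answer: 183616/1180069 ≈ 0.15560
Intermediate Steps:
R(S) = S + S**2 + S*(S + S**2) (R(S) = (S**2 + (S**2 + S)*S) + S = (S**2 + (S + S**2)*S) + S = (S**2 + S*(S + S**2)) + S = S + S**2 + S*(S + S**2))
(-242809 + 426425)/(B(490, -267) + R(105)) = (-242809 + 426425)/((-201 + 490) + 105*(1 + 105**2 + 2*105)) = 183616/(289 + 105*(1 + 11025 + 210)) = 183616/(289 + 105*11236) = 183616/(289 + 1179780) = 183616/1180069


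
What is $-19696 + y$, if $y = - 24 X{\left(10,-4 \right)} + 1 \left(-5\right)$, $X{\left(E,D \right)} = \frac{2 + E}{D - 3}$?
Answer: $- \frac{137619}{7} \approx -19660.0$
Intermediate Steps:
$X{\left(E,D \right)} = \frac{2 + E}{-3 + D}$
$y = \frac{253}{7}$ ($y = - 24 \frac{2 + 10}{-3 - 4} + 1 \left(-5\right) = - 24 \frac{1}{-7} \cdot 12 - 5 = - 24 \left(\left(- \frac{1}{7}\right) 12\right) - 5 = \left(-24\right) \left(- \frac{12}{7}\right) - 5 = \frac{288}{7} - 5 = \frac{253}{7} \approx 36.143$)
$-19696 + y = -19696 + \frac{253}{7} = - \frac{137619}{7}$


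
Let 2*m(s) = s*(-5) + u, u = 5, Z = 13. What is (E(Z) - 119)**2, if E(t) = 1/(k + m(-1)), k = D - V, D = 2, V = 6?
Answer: 13924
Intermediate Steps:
m(s) = 5/2 - 5*s/2 (m(s) = (s*(-5) + 5)/2 = (-5*s + 5)/2 = (5 - 5*s)/2 = 5/2 - 5*s/2)
k = -4 (k = 2 - 1*6 = 2 - 6 = -4)
E(t) = 1 (E(t) = 1/(-4 + (5/2 - 5/2*(-1))) = 1/(-4 + (5/2 + 5/2)) = 1/(-4 + 5) = 1/1 = 1)
(E(Z) - 119)**2 = (1 - 119)**2 = (-118)**2 = 13924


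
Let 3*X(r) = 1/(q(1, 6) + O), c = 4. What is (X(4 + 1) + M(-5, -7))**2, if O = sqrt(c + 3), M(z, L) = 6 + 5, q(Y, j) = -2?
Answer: 10208/81 + 202*sqrt(7)/81 ≈ 132.62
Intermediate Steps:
M(z, L) = 11
O = sqrt(7) (O = sqrt(4 + 3) = sqrt(7) ≈ 2.6458)
X(r) = 1/(3*(-2 + sqrt(7)))
(X(4 + 1) + M(-5, -7))**2 = ((2/9 + sqrt(7)/9) + 11)**2 = (101/9 + sqrt(7)/9)**2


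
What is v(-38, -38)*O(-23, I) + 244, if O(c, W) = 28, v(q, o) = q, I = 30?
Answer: -820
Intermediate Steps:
v(-38, -38)*O(-23, I) + 244 = -38*28 + 244 = -1064 + 244 = -820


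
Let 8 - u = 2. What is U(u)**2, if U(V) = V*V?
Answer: 1296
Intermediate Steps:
u = 6 (u = 8 - 1*2 = 8 - 2 = 6)
U(V) = V**2
U(u)**2 = (6**2)**2 = 36**2 = 1296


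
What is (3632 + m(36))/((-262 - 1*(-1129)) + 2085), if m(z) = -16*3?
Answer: 448/369 ≈ 1.2141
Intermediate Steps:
m(z) = -48
(3632 + m(36))/((-262 - 1*(-1129)) + 2085) = (3632 - 48)/((-262 - 1*(-1129)) + 2085) = 3584/((-262 + 1129) + 2085) = 3584/(867 + 2085) = 3584/2952 = 3584*(1/2952) = 448/369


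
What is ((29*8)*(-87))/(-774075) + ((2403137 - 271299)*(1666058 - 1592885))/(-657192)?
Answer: -6708347458708929/28261994300 ≈ -2.3736e+5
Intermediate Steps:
((29*8)*(-87))/(-774075) + ((2403137 - 271299)*(1666058 - 1592885))/(-657192) = (232*(-87))*(-1/774075) + (2131838*73173)*(-1/657192) = -20184*(-1/774075) + 155992981974*(-1/657192) = 6728/258025 - 25998830329/109532 = -6708347458708929/28261994300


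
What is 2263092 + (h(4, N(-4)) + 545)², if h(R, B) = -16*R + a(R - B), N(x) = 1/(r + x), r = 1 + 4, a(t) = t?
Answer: 2497348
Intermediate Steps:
r = 5
N(x) = 1/(5 + x)
h(R, B) = -B - 15*R (h(R, B) = -16*R + (R - B) = -B - 15*R)
2263092 + (h(4, N(-4)) + 545)² = 2263092 + ((-1/(5 - 4) - 15*4) + 545)² = 2263092 + ((-1/1 - 60) + 545)² = 2263092 + ((-1*1 - 60) + 545)² = 2263092 + ((-1 - 60) + 545)² = 2263092 + (-61 + 545)² = 2263092 + 484² = 2263092 + 234256 = 2497348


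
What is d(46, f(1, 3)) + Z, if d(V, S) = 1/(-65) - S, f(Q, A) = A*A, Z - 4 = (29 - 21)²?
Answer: 3834/65 ≈ 58.985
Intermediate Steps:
Z = 68 (Z = 4 + (29 - 21)² = 4 + 8² = 4 + 64 = 68)
f(Q, A) = A²
d(V, S) = -1/65 - S
d(46, f(1, 3)) + Z = (-1/65 - 1*3²) + 68 = (-1/65 - 1*9) + 68 = (-1/65 - 9) + 68 = -586/65 + 68 = 3834/65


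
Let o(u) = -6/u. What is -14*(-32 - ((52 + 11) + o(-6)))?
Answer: 1344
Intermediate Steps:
-14*(-32 - ((52 + 11) + o(-6))) = -14*(-32 - ((52 + 11) - 6/(-6))) = -14*(-32 - (63 - 6*(-⅙))) = -14*(-32 - (63 + 1)) = -14*(-32 - 1*64) = -14*(-32 - 64) = -14*(-96) = 1344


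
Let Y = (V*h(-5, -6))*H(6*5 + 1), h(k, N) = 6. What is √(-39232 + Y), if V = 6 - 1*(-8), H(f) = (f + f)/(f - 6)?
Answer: 2*I*√243898/5 ≈ 197.54*I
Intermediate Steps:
H(f) = 2*f/(-6 + f) (H(f) = (2*f)/(-6 + f) = 2*f/(-6 + f))
V = 14 (V = 6 + 8 = 14)
Y = 5208/25 (Y = (14*6)*(2*(6*5 + 1)/(-6 + (6*5 + 1))) = 84*(2*(30 + 1)/(-6 + (30 + 1))) = 84*(2*31/(-6 + 31)) = 84*(2*31/25) = 84*(2*31*(1/25)) = 84*(62/25) = 5208/25 ≈ 208.32)
√(-39232 + Y) = √(-39232 + 5208/25) = √(-975592/25) = 2*I*√243898/5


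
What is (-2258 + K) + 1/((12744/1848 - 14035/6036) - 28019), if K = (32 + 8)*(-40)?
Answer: -50232403693698/13020322247 ≈ -3858.0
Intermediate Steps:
K = -1600 (K = 40*(-40) = -1600)
(-2258 + K) + 1/((12744/1848 - 14035/6036) - 28019) = (-2258 - 1600) + 1/((12744/1848 - 14035/6036) - 28019) = -3858 + 1/((12744*(1/1848) - 14035*1/6036) - 28019) = -3858 + 1/((531/77 - 14035/6036) - 28019) = -3858 + 1/(2124421/464772 - 28019) = -3858 + 1/(-13020322247/464772) = -3858 - 464772/13020322247 = -50232403693698/13020322247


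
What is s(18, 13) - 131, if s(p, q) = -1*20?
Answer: -151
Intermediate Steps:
s(p, q) = -20
s(18, 13) - 131 = -20 - 131 = -151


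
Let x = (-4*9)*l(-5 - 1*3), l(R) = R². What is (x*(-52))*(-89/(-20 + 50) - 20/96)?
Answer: -1901952/5 ≈ -3.8039e+5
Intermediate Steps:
x = -2304 (x = (-4*9)*(-5 - 1*3)² = -36*(-5 - 3)² = -36*(-8)² = -36*64 = -2304)
(x*(-52))*(-89/(-20 + 50) - 20/96) = (-2304*(-52))*(-89/(-20 + 50) - 20/96) = 119808*(-89/30 - 20*1/96) = 119808*(-89*1/30 - 5/24) = 119808*(-89/30 - 5/24) = 119808*(-127/40) = -1901952/5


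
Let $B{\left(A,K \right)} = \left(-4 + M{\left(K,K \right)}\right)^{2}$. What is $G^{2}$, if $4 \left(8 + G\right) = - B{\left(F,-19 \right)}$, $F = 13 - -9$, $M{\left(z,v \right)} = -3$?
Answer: $\frac{6561}{16} \approx 410.06$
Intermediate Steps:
$F = 22$ ($F = 13 + 9 = 22$)
$B{\left(A,K \right)} = 49$ ($B{\left(A,K \right)} = \left(-4 - 3\right)^{2} = \left(-7\right)^{2} = 49$)
$G = - \frac{81}{4}$ ($G = -8 + \frac{\left(-1\right) 49}{4} = -8 + \frac{1}{4} \left(-49\right) = -8 - \frac{49}{4} = - \frac{81}{4} \approx -20.25$)
$G^{2} = \left(- \frac{81}{4}\right)^{2} = \frac{6561}{16}$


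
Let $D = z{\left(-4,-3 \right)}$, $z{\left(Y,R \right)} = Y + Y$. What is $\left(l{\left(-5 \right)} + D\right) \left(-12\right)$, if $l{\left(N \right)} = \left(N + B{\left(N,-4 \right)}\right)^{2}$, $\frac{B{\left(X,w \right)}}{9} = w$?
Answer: $-20076$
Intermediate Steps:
$z{\left(Y,R \right)} = 2 Y$
$D = -8$ ($D = 2 \left(-4\right) = -8$)
$B{\left(X,w \right)} = 9 w$
$l{\left(N \right)} = \left(-36 + N\right)^{2}$ ($l{\left(N \right)} = \left(N + 9 \left(-4\right)\right)^{2} = \left(N - 36\right)^{2} = \left(-36 + N\right)^{2}$)
$\left(l{\left(-5 \right)} + D\right) \left(-12\right) = \left(\left(-36 - 5\right)^{2} - 8\right) \left(-12\right) = \left(\left(-41\right)^{2} - 8\right) \left(-12\right) = \left(1681 - 8\right) \left(-12\right) = 1673 \left(-12\right) = -20076$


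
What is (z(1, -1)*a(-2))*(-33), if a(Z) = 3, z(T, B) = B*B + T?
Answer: -198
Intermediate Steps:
z(T, B) = T + B**2 (z(T, B) = B**2 + T = T + B**2)
(z(1, -1)*a(-2))*(-33) = ((1 + (-1)**2)*3)*(-33) = ((1 + 1)*3)*(-33) = (2*3)*(-33) = 6*(-33) = -198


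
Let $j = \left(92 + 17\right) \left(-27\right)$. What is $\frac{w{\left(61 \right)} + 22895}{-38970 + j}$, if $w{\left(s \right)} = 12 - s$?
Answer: $- \frac{22846}{41913} \approx -0.54508$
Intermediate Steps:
$j = -2943$ ($j = 109 \left(-27\right) = -2943$)
$\frac{w{\left(61 \right)} + 22895}{-38970 + j} = \frac{\left(12 - 61\right) + 22895}{-38970 - 2943} = \frac{\left(12 - 61\right) + 22895}{-41913} = \left(-49 + 22895\right) \left(- \frac{1}{41913}\right) = 22846 \left(- \frac{1}{41913}\right) = - \frac{22846}{41913}$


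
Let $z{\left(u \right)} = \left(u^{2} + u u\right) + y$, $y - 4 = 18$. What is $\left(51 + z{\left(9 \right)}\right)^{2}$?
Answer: $55225$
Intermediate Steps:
$y = 22$ ($y = 4 + 18 = 22$)
$z{\left(u \right)} = 22 + 2 u^{2}$ ($z{\left(u \right)} = \left(u^{2} + u u\right) + 22 = \left(u^{2} + u^{2}\right) + 22 = 2 u^{2} + 22 = 22 + 2 u^{2}$)
$\left(51 + z{\left(9 \right)}\right)^{2} = \left(51 + \left(22 + 2 \cdot 9^{2}\right)\right)^{2} = \left(51 + \left(22 + 2 \cdot 81\right)\right)^{2} = \left(51 + \left(22 + 162\right)\right)^{2} = \left(51 + 184\right)^{2} = 235^{2} = 55225$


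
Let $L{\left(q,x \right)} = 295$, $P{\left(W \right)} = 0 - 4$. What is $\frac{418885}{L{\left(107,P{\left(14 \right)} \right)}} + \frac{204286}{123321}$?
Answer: $\frac{10343516291}{7275939} \approx 1421.6$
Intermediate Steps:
$P{\left(W \right)} = -4$
$\frac{418885}{L{\left(107,P{\left(14 \right)} \right)}} + \frac{204286}{123321} = \frac{418885}{295} + \frac{204286}{123321} = 418885 \cdot \frac{1}{295} + 204286 \cdot \frac{1}{123321} = \frac{83777}{59} + \frac{204286}{123321} = \frac{10343516291}{7275939}$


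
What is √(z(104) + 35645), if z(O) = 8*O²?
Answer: √122173 ≈ 349.53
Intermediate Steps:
√(z(104) + 35645) = √(8*104² + 35645) = √(8*10816 + 35645) = √(86528 + 35645) = √122173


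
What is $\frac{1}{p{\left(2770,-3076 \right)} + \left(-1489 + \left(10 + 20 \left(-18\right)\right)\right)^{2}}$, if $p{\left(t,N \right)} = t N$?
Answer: $- \frac{1}{5138599} \approx -1.9461 \cdot 10^{-7}$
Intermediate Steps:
$p{\left(t,N \right)} = N t$
$\frac{1}{p{\left(2770,-3076 \right)} + \left(-1489 + \left(10 + 20 \left(-18\right)\right)\right)^{2}} = \frac{1}{\left(-3076\right) 2770 + \left(-1489 + \left(10 + 20 \left(-18\right)\right)\right)^{2}} = \frac{1}{-8520520 + \left(-1489 + \left(10 - 360\right)\right)^{2}} = \frac{1}{-8520520 + \left(-1489 - 350\right)^{2}} = \frac{1}{-8520520 + \left(-1839\right)^{2}} = \frac{1}{-8520520 + 3381921} = \frac{1}{-5138599} = - \frac{1}{5138599}$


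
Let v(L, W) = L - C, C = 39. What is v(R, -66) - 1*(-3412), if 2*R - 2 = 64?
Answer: 3406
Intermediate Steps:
R = 33 (R = 1 + (½)*64 = 1 + 32 = 33)
v(L, W) = -39 + L (v(L, W) = L - 1*39 = L - 39 = -39 + L)
v(R, -66) - 1*(-3412) = (-39 + 33) - 1*(-3412) = -6 + 3412 = 3406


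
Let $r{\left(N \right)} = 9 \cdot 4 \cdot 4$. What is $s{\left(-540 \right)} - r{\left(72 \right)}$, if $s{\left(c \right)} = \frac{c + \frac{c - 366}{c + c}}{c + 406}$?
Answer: $- \frac{3376231}{24120} \approx -139.98$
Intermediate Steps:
$r{\left(N \right)} = 144$ ($r{\left(N \right)} = 36 \cdot 4 = 144$)
$s{\left(c \right)} = \frac{c + \frac{-366 + c}{2 c}}{406 + c}$
$s{\left(-540 \right)} - r{\left(72 \right)} = \frac{-183 + \left(-540\right)^{2} + \frac{1}{2} \left(-540\right)}{\left(-540\right) \left(406 - 540\right)} - 144 = - \frac{-183 + 291600 - 270}{540 \left(-134\right)} - 144 = \left(- \frac{1}{540}\right) \left(- \frac{1}{134}\right) 291147 - 144 = \frac{97049}{24120} - 144 = - \frac{3376231}{24120}$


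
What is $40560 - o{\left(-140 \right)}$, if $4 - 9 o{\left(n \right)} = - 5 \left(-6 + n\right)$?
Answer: $\frac{121922}{3} \approx 40641.0$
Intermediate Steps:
$o{\left(n \right)} = - \frac{26}{9} + \frac{5 n}{9}$ ($o{\left(n \right)} = \frac{4}{9} - \frac{\left(-5\right) \left(-6 + n\right)}{9} = \frac{4}{9} - \frac{30 - 5 n}{9} = \frac{4}{9} + \left(- \frac{10}{3} + \frac{5 n}{9}\right) = - \frac{26}{9} + \frac{5 n}{9}$)
$40560 - o{\left(-140 \right)} = 40560 - \left(- \frac{26}{9} + \frac{5}{9} \left(-140\right)\right) = 40560 - \left(- \frac{26}{9} - \frac{700}{9}\right) = 40560 - - \frac{242}{3} = 40560 + \frac{242}{3} = \frac{121922}{3}$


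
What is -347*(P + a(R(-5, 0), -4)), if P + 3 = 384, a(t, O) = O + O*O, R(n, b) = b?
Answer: -136371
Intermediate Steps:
a(t, O) = O + O**2
P = 381 (P = -3 + 384 = 381)
-347*(P + a(R(-5, 0), -4)) = -347*(381 - 4*(1 - 4)) = -347*(381 - 4*(-3)) = -347*(381 + 12) = -347*393 = -136371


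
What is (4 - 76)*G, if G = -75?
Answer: 5400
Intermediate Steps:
(4 - 76)*G = (4 - 76)*(-75) = -72*(-75) = 5400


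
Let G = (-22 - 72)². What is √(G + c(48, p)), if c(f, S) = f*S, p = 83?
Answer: 2*√3205 ≈ 113.23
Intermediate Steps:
c(f, S) = S*f
G = 8836 (G = (-94)² = 8836)
√(G + c(48, p)) = √(8836 + 83*48) = √(8836 + 3984) = √12820 = 2*√3205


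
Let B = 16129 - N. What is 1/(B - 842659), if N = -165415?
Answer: -1/661115 ≈ -1.5126e-6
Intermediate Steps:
B = 181544 (B = 16129 - 1*(-165415) = 16129 + 165415 = 181544)
1/(B - 842659) = 1/(181544 - 842659) = 1/(-661115) = -1/661115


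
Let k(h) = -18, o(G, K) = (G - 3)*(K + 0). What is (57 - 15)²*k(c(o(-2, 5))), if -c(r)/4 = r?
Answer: -31752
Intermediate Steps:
o(G, K) = K*(-3 + G) (o(G, K) = (-3 + G)*K = K*(-3 + G))
c(r) = -4*r
(57 - 15)²*k(c(o(-2, 5))) = (57 - 15)²*(-18) = 42²*(-18) = 1764*(-18) = -31752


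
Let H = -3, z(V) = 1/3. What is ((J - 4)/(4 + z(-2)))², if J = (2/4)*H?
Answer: 1089/676 ≈ 1.6109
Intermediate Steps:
z(V) = ⅓
J = -3/2 (J = (2/4)*(-3) = (2*(¼))*(-3) = (½)*(-3) = -3/2 ≈ -1.5000)
((J - 4)/(4 + z(-2)))² = ((-3/2 - 4)/(4 + ⅓))² = (-11/(2*13/3))² = (-11/2*3/13)² = (-33/26)² = 1089/676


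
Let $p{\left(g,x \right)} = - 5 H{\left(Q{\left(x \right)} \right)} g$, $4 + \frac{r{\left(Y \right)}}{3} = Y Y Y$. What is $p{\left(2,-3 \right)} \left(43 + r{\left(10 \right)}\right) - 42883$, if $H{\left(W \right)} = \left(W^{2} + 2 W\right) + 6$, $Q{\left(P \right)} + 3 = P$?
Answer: $-952183$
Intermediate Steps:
$r{\left(Y \right)} = -12 + 3 Y^{3}$ ($r{\left(Y \right)} = -12 + 3 Y Y Y = -12 + 3 Y^{2} Y = -12 + 3 Y^{3}$)
$Q{\left(P \right)} = -3 + P$
$H{\left(W \right)} = 6 + W^{2} + 2 W$
$p{\left(g,x \right)} = g \left(- 10 x - 5 \left(-3 + x\right)^{2}\right)$ ($p{\left(g,x \right)} = - 5 \left(6 + \left(-3 + x\right)^{2} + 2 \left(-3 + x\right)\right) g = - 5 \left(6 + \left(-3 + x\right)^{2} + \left(-6 + 2 x\right)\right) g = - 5 \left(\left(-3 + x\right)^{2} + 2 x\right) g = \left(- 10 x - 5 \left(-3 + x\right)^{2}\right) g = g \left(- 10 x - 5 \left(-3 + x\right)^{2}\right)$)
$p{\left(2,-3 \right)} \left(43 + r{\left(10 \right)}\right) - 42883 = 5 \cdot 2 \left(-9 - \left(-3\right)^{2} + 4 \left(-3\right)\right) \left(43 - \left(12 - 3 \cdot 10^{3}\right)\right) - 42883 = 5 \cdot 2 \left(-9 - 9 - 12\right) \left(43 + \left(-12 + 3 \cdot 1000\right)\right) - 42883 = 5 \cdot 2 \left(-9 - 9 - 12\right) \left(43 + \left(-12 + 3000\right)\right) - 42883 = 5 \cdot 2 \left(-30\right) \left(43 + 2988\right) - 42883 = \left(-300\right) 3031 - 42883 = -909300 - 42883 = -952183$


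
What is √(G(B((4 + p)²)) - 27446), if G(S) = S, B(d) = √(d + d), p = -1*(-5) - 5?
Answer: √(-27446 + 4*√2) ≈ 165.65*I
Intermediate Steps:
p = 0 (p = 5 - 5 = 0)
B(d) = √2*√d (B(d) = √(2*d) = √2*√d)
√(G(B((4 + p)²)) - 27446) = √(√2*√((4 + 0)²) - 27446) = √(√2*√(4²) - 27446) = √(√2*√16 - 27446) = √(√2*4 - 27446) = √(4*√2 - 27446) = √(-27446 + 4*√2)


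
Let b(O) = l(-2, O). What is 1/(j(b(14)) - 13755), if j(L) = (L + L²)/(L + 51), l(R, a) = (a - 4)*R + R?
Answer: -29/398433 ≈ -7.2785e-5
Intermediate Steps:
l(R, a) = R + R*(-4 + a) (l(R, a) = (-4 + a)*R + R = R*(-4 + a) + R = R + R*(-4 + a))
b(O) = 6 - 2*O (b(O) = -2*(-3 + O) = 6 - 2*O)
j(L) = (L + L²)/(51 + L)
1/(j(b(14)) - 13755) = 1/((6 - 2*14)*(1 + (6 - 2*14))/(51 + (6 - 2*14)) - 13755) = 1/((6 - 28)*(1 + (6 - 28))/(51 + (6 - 28)) - 13755) = 1/(-22*(1 - 22)/(51 - 22) - 13755) = 1/(-22*(-21)/29 - 13755) = 1/(-22*1/29*(-21) - 13755) = 1/(462/29 - 13755) = 1/(-398433/29) = -29/398433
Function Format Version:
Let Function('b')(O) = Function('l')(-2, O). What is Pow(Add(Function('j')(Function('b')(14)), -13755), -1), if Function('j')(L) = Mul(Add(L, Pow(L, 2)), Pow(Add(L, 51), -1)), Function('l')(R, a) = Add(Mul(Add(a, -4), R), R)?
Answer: Rational(-29, 398433) ≈ -7.2785e-5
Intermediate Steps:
Function('l')(R, a) = Add(R, Mul(R, Add(-4, a))) (Function('l')(R, a) = Add(Mul(Add(-4, a), R), R) = Add(Mul(R, Add(-4, a)), R) = Add(R, Mul(R, Add(-4, a))))
Function('b')(O) = Add(6, Mul(-2, O)) (Function('b')(O) = Mul(-2, Add(-3, O)) = Add(6, Mul(-2, O)))
Function('j')(L) = Mul(Pow(Add(51, L), -1), Add(L, Pow(L, 2))) (Function('j')(L) = Mul(Add(L, Pow(L, 2)), Pow(Add(51, L), -1)) = Mul(Pow(Add(51, L), -1), Add(L, Pow(L, 2))))
Pow(Add(Function('j')(Function('b')(14)), -13755), -1) = Pow(Add(Mul(Add(6, Mul(-2, 14)), Pow(Add(51, Add(6, Mul(-2, 14))), -1), Add(1, Add(6, Mul(-2, 14)))), -13755), -1) = Pow(Add(Mul(Add(6, -28), Pow(Add(51, Add(6, -28)), -1), Add(1, Add(6, -28))), -13755), -1) = Pow(Add(Mul(-22, Pow(Add(51, -22), -1), Add(1, -22)), -13755), -1) = Pow(Add(Mul(-22, Pow(29, -1), -21), -13755), -1) = Pow(Add(Mul(-22, Rational(1, 29), -21), -13755), -1) = Pow(Add(Rational(462, 29), -13755), -1) = Pow(Rational(-398433, 29), -1) = Rational(-29, 398433)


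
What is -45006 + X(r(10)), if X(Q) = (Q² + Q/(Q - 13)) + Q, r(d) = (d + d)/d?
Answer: -495002/11 ≈ -45000.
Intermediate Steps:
r(d) = 2 (r(d) = (2*d)/d = 2)
X(Q) = Q + Q² + Q/(-13 + Q) (X(Q) = (Q² + Q/(-13 + Q)) + Q = Q + Q² + Q/(-13 + Q))
-45006 + X(r(10)) = -45006 + 2*(-12 + 2² - 12*2)/(-13 + 2) = -45006 + 2*(-12 + 4 - 24)/(-11) = -45006 + 2*(-1/11)*(-32) = -45006 + 64/11 = -495002/11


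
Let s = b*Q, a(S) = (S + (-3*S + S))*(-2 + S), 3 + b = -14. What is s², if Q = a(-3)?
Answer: 65025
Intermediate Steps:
b = -17 (b = -3 - 14 = -17)
a(S) = -S*(-2 + S) (a(S) = (S - 2*S)*(-2 + S) = (-S)*(-2 + S) = -S*(-2 + S))
Q = -15 (Q = -3*(2 - 1*(-3)) = -3*(2 + 3) = -3*5 = -15)
s = 255 (s = -17*(-15) = 255)
s² = 255² = 65025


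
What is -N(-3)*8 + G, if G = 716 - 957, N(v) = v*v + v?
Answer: -289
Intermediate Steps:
N(v) = v + v² (N(v) = v² + v = v + v²)
G = -241
-N(-3)*8 + G = -(-3)*(1 - 3)*8 - 241 = -(-3)*(-2)*8 - 241 = -1*6*8 - 241 = -6*8 - 241 = -48 - 241 = -289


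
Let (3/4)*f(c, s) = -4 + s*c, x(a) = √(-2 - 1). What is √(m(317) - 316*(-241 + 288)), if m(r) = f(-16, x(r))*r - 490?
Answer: √(-153294 - 60864*I*√3)/3 ≈ 42.655 - 137.3*I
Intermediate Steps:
x(a) = I*√3 (x(a) = √(-3) = I*√3)
f(c, s) = -16/3 + 4*c*s/3 (f(c, s) = 4*(-4 + s*c)/3 = 4*(-4 + c*s)/3 = -16/3 + 4*c*s/3)
m(r) = -490 + r*(-16/3 - 64*I*√3/3) (m(r) = (-16/3 + (4/3)*(-16)*(I*√3))*r - 490 = (-16/3 - 64*I*√3/3)*r - 490 = r*(-16/3 - 64*I*√3/3) - 490 = -490 + r*(-16/3 - 64*I*√3/3))
√(m(317) - 316*(-241 + 288)) = √((-490 - 16/3*317*(1 + 4*I*√3)) - 316*(-241 + 288)) = √((-490 + (-5072/3 - 20288*I*√3/3)) - 316*47) = √((-6542/3 - 20288*I*√3/3) - 14852) = √(-51098/3 - 20288*I*√3/3)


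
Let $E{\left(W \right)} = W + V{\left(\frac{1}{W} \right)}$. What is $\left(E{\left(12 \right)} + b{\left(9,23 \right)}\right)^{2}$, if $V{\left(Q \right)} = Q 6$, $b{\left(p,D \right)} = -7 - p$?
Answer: $\frac{49}{4} \approx 12.25$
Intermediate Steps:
$V{\left(Q \right)} = 6 Q$
$E{\left(W \right)} = W + \frac{6}{W}$
$\left(E{\left(12 \right)} + b{\left(9,23 \right)}\right)^{2} = \left(\left(12 + \frac{6}{12}\right) - 16\right)^{2} = \left(\left(12 + 6 \cdot \frac{1}{12}\right) - 16\right)^{2} = \left(\left(12 + \frac{1}{2}\right) - 16\right)^{2} = \left(\frac{25}{2} - 16\right)^{2} = \left(- \frac{7}{2}\right)^{2} = \frac{49}{4}$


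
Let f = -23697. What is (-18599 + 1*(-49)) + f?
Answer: -42345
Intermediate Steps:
(-18599 + 1*(-49)) + f = (-18599 + 1*(-49)) - 23697 = (-18599 - 49) - 23697 = -18648 - 23697 = -42345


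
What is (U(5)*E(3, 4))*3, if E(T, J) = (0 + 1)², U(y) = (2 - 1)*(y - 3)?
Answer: 6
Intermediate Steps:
U(y) = -3 + y (U(y) = 1*(-3 + y) = -3 + y)
E(T, J) = 1 (E(T, J) = 1² = 1)
(U(5)*E(3, 4))*3 = ((-3 + 5)*1)*3 = (2*1)*3 = 2*3 = 6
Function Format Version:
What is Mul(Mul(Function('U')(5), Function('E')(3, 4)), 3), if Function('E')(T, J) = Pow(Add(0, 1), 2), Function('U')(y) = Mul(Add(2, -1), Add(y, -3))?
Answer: 6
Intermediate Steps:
Function('U')(y) = Add(-3, y) (Function('U')(y) = Mul(1, Add(-3, y)) = Add(-3, y))
Function('E')(T, J) = 1 (Function('E')(T, J) = Pow(1, 2) = 1)
Mul(Mul(Function('U')(5), Function('E')(3, 4)), 3) = Mul(Mul(Add(-3, 5), 1), 3) = Mul(Mul(2, 1), 3) = Mul(2, 3) = 6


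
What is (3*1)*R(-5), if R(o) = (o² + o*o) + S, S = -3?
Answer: 141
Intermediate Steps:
R(o) = -3 + 2*o² (R(o) = (o² + o*o) - 3 = (o² + o²) - 3 = 2*o² - 3 = -3 + 2*o²)
(3*1)*R(-5) = (3*1)*(-3 + 2*(-5)²) = 3*(-3 + 2*25) = 3*(-3 + 50) = 3*47 = 141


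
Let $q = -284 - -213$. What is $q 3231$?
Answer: $-229401$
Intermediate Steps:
$q = -71$ ($q = -284 + 213 = -71$)
$q 3231 = \left(-71\right) 3231 = -229401$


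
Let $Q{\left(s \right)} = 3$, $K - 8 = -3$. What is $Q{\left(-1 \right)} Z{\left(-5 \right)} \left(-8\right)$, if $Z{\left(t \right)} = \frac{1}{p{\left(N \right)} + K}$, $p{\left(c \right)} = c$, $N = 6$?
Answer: $- \frac{24}{11} \approx -2.1818$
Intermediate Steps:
$K = 5$ ($K = 8 - 3 = 5$)
$Z{\left(t \right)} = \frac{1}{11}$ ($Z{\left(t \right)} = \frac{1}{6 + 5} = \frac{1}{11}$)
$Q{\left(-1 \right)} Z{\left(-5 \right)} \left(-8\right) = 3 \cdot \frac{1}{11} \left(-8\right) = \frac{3}{11} \left(-8\right) = - \frac{24}{11}$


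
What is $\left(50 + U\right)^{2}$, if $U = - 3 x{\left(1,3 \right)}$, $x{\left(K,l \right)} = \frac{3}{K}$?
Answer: $1681$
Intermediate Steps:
$U = -9$ ($U = - 3 \cdot \frac{3}{1} = - 3 \cdot 3 \cdot 1 = \left(-3\right) 3 = -9$)
$\left(50 + U\right)^{2} = \left(50 - 9\right)^{2} = 41^{2} = 1681$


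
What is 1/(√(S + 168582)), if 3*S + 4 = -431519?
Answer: √2749/8247 ≈ 0.0063576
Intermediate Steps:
S = -143841 (S = -4/3 + (⅓)*(-431519) = -4/3 - 431519/3 = -143841)
1/(√(S + 168582)) = 1/(√(-143841 + 168582)) = 1/(√24741) = 1/(3*√2749) = √2749/8247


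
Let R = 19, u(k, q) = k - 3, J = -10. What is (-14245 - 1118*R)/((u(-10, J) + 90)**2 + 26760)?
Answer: -35487/32689 ≈ -1.0856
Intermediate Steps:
u(k, q) = -3 + k
(-14245 - 1118*R)/((u(-10, J) + 90)**2 + 26760) = (-14245 - 1118*19)/(((-3 - 10) + 90)**2 + 26760) = (-14245 - 21242)/((-13 + 90)**2 + 26760) = -35487/(77**2 + 26760) = -35487/(5929 + 26760) = -35487/32689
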